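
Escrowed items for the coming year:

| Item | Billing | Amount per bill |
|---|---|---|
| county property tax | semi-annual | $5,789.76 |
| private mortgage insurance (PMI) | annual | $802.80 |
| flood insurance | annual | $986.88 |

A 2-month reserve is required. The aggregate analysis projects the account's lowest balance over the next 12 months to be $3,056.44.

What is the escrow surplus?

County property tax — $5,789.76 × 2 = $11,579.52
Private mortgage insurance (PMI) — $802.80
Flood insurance — $986.88
Total per year = $11,579.52 + $802.80 + $986.88 = $13,369.20
Monthly escrow = $13,369.20 ÷ 12 = $1,114.10
Required reserve = 2 × $1,114.10 = $2,228.20
Surplus = $3,056.44 − $2,228.20 = $828.24

$828.24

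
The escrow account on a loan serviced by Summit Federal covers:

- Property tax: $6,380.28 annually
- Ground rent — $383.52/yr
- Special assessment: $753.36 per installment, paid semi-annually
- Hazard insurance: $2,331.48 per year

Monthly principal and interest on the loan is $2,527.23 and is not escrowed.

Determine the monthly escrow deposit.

Property tax — $6,380.28 per year
Ground rent — $383.52 per year
Special assessment — $753.36 × 2 = $1,506.72 per year
Hazard insurance — $2,331.48 per year
Annual escrow total = $6,380.28 + $383.52 + $1,506.72 + $2,331.48 = $10,602.00
Per month = $10,602.00 ÷ 12 = $883.50

$883.50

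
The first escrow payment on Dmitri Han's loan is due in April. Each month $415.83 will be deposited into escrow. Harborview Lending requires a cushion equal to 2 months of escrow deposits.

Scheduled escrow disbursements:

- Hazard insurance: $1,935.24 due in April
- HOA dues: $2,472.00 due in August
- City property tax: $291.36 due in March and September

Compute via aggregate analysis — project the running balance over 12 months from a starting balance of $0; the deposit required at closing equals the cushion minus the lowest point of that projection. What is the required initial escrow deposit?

$3,159.75

Cushion = 2 × $415.83 = $831.66
Trial balance (start $0, +$415.83 each month, − disbursements):
  Apr: +$415.83 − $1,935.24 → -$1,519.41
  May: +$415.83 → -$1,103.58
  Jun: +$415.83 → -$687.75
  Jul: +$415.83 → -$271.92
  Aug: +$415.83 − $2,472.00 → -$2,328.09
  Sep: +$415.83 − $291.36 → -$2,203.62
  Oct: +$415.83 → -$1,787.79
  Nov: +$415.83 → -$1,371.96
  Dec: +$415.83 → -$956.13
  Jan: +$415.83 → -$540.30
  Feb: +$415.83 → -$124.47
  Mar: +$415.83 − $291.36 → $0.00
Lowest trial balance = -$2,328.09 (Aug)
Initial deposit = cushion − low point = $831.66 − (-$2,328.09) = $3,159.75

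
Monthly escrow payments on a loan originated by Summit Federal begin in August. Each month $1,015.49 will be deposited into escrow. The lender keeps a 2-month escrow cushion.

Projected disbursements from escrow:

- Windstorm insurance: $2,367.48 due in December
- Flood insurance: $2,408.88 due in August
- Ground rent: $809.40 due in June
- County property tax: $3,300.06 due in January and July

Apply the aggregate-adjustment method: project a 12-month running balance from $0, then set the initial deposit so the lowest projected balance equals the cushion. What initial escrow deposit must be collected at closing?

$4,014.46

Cushion = 2 × $1,015.49 = $2,030.98
Trial balance (start $0, +$1,015.49 each month, − disbursements):
  Aug: +$1,015.49 − $2,408.88 → -$1,393.39
  Sep: +$1,015.49 → -$377.90
  Oct: +$1,015.49 → $637.59
  Nov: +$1,015.49 → $1,653.08
  Dec: +$1,015.49 − $2,367.48 → $301.09
  Jan: +$1,015.49 − $3,300.06 → -$1,983.48
  Feb: +$1,015.49 → -$967.99
  Mar: +$1,015.49 → $47.50
  Apr: +$1,015.49 → $1,062.99
  May: +$1,015.49 → $2,078.48
  Jun: +$1,015.49 − $809.40 → $2,284.57
  Jul: +$1,015.49 − $3,300.06 → $0.00
Lowest trial balance = -$1,983.48 (Jan)
Initial deposit = cushion − low point = $2,030.98 − (-$1,983.48) = $4,014.46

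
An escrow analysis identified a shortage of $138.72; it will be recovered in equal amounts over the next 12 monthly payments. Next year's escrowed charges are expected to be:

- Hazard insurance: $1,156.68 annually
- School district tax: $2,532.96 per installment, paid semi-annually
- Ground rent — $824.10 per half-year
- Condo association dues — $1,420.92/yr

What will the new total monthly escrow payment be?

Hazard insurance: $1,156.68/yr
School district tax: $2,532.96 × 2 = $5,065.92/yr
Ground rent: $824.10 × 2 = $1,648.20/yr
Condo association dues: $1,420.92/yr
Total annual escrow = $9,291.72
Base monthly escrow = $9,291.72 / 12 = $774.31
Shortage spread = $138.72 / 12 = $11.56/mo
New monthly escrow = $774.31 + $11.56 = $785.87

$785.87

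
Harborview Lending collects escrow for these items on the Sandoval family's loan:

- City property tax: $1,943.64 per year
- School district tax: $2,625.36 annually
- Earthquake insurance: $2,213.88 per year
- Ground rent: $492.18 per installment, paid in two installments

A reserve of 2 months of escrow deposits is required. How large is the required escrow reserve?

City property tax = $1,943.64/yr
School district tax = $2,625.36/yr
Earthquake insurance = $2,213.88/yr
Ground rent = $492.18 × 2 = $984.36/yr
Total annual escrow = $7,767.24
Per month = $7,767.24 ÷ 12 = $647.27
Required cushion = 2 × $647.27 = $1,294.54

$1,294.54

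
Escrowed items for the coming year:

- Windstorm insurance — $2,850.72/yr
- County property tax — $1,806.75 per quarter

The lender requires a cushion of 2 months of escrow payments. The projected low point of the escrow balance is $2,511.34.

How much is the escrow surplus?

Windstorm insurance — $2,850.72 per year
County property tax — $1,806.75 × 4 = $7,227.00 per year
Yearly total = $2,850.72 + $7,227.00 = $10,077.72
Per month = $10,077.72 / 12 = $839.81
Cushion = 2 × $839.81 = $1,679.62
Excess over cushion: $2,511.34 − $1,679.62 = $831.72

$831.72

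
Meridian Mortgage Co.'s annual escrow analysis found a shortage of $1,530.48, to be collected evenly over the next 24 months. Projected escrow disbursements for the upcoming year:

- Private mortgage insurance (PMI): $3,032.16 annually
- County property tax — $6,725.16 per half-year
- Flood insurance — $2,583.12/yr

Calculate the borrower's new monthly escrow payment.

$1,652.57

Private mortgage insurance (PMI) — $3,032.16
County property tax — $6,725.16 × 2 = $13,450.32
Flood insurance — $2,583.12
Total per year = $3,032.16 + $13,450.32 + $2,583.12 = $19,065.60
Monthly = $19,065.60 ÷ 12 = $1,588.80
Shortage spread = $1,530.48 / 24 = $63.77/mo
Adjusted monthly = $1,588.80 + $63.77 = $1,652.57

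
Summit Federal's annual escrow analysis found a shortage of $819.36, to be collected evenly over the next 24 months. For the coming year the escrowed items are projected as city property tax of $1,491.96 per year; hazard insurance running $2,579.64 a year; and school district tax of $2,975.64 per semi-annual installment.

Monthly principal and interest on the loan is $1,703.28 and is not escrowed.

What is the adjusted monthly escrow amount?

City property tax = $1,491.96/yr
Hazard insurance = $2,579.64/yr
School district tax = $2,975.64 × 2 = $5,951.28/yr
Yearly total = $1,491.96 + $2,579.64 + $5,951.28 = $10,022.88
Monthly = $10,022.88 / 12 = $835.24
Monthly shortage recovery: $819.36 ÷ 24 = $34.14
New monthly escrow = $835.24 + $34.14 = $869.38

$869.38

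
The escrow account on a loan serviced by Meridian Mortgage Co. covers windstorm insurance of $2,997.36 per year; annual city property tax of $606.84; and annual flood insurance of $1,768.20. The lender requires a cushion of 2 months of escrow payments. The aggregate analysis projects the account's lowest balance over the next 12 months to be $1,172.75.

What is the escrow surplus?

Windstorm insurance = $2,997.36/yr
City property tax = $606.84/yr
Flood insurance = $1,768.20/yr
Combined annual = $2,997.36 + $606.84 + $1,768.20 = $5,372.40
Base monthly escrow = $5,372.40 / 12 = $447.70
Cushion = 2 × $447.70 = $895.40
Surplus = $1,172.75 − $895.40 = $277.35

$277.35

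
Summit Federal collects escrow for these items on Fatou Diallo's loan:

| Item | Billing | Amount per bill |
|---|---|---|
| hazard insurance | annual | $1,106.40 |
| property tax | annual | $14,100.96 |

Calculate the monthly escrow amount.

Hazard insurance — $1,106.40/yr
Property tax — $14,100.96/yr
Total annual escrow = $1,106.40 + $14,100.96 = $15,207.36
Monthly = $15,207.36 ÷ 12 = $1,267.28

$1,267.28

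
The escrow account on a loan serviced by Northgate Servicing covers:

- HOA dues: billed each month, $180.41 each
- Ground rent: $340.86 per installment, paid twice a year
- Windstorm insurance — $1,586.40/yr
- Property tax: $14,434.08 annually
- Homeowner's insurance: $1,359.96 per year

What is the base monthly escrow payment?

HOA dues: $180.41 × 12 = $2,164.92
Ground rent: $340.86 × 2 = $681.72
Windstorm insurance: $1,586.40
Property tax: $14,434.08
Homeowner's insurance: $1,359.96
Yearly total = $2,164.92 + $681.72 + $1,586.40 + $14,434.08 + $1,359.96 = $20,227.08
Monthly escrow = $20,227.08 ÷ 12 = $1,685.59

$1,685.59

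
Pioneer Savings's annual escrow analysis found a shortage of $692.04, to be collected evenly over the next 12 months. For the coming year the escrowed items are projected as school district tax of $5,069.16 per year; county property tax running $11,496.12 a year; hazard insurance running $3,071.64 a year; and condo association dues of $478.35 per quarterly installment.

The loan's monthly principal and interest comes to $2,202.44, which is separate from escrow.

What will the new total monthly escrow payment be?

$1,853.53

School district tax = $5,069.16
County property tax = $11,496.12
Hazard insurance = $3,071.64
Condo association dues = $478.35 × 4 = $1,913.40
Combined annual = $5,069.16 + $11,496.12 + $3,071.64 + $1,913.40 = $21,550.32
Per month = $21,550.32 ÷ 12 = $1,795.86
Monthly shortage recovery: $692.04 ÷ 12 = $57.67
Adjusted monthly = $1,795.86 + $57.67 = $1,853.53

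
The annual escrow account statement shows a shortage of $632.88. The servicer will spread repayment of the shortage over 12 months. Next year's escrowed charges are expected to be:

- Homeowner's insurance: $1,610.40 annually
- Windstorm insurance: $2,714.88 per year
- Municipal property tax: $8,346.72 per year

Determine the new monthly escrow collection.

$1,108.74

Homeowner's insurance — $1,610.40/yr
Windstorm insurance — $2,714.88/yr
Municipal property tax — $8,346.72/yr
Total annual escrow = $12,672.00
Monthly escrow = $12,672.00 ÷ 12 = $1,056.00
Shortage per month = $632.88 / 12 = $52.74
Adjusted monthly = $1,056.00 + $52.74 = $1,108.74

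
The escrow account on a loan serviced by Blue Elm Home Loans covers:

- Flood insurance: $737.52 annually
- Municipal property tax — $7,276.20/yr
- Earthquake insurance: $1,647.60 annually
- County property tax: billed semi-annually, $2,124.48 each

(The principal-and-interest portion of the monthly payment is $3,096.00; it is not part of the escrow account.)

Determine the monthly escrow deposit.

$1,159.19

Flood insurance — $737.52 annually
Municipal property tax — $7,276.20 annually
Earthquake insurance — $1,647.60 annually
County property tax — $2,124.48 × 2 = $4,248.96 annually
Yearly total = $13,910.28
Per month = $13,910.28 / 12 = $1,159.19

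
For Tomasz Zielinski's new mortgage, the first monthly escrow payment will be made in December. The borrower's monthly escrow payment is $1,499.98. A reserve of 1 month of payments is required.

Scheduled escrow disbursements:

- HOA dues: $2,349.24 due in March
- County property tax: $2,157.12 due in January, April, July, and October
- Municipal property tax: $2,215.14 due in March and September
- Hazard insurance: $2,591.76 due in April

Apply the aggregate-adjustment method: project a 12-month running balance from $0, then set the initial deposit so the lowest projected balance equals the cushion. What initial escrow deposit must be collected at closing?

Cushion = 1 × $1,499.98 = $1,499.98
Trial balance (start $0, +$1,499.98 each month, − disbursements):
  Dec: +$1,499.98 → $1,499.98
  Jan: +$1,499.98 − $2,157.12 → $842.84
  Feb: +$1,499.98 → $2,342.82
  Mar: +$1,499.98 − $4,564.38 → -$721.58
  Apr: +$1,499.98 − $4,748.88 → -$3,970.48
  May: +$1,499.98 → -$2,470.50
  Jun: +$1,499.98 → -$970.52
  Jul: +$1,499.98 − $2,157.12 → -$1,627.66
  Aug: +$1,499.98 → -$127.68
  Sep: +$1,499.98 − $2,215.14 → -$842.84
  Oct: +$1,499.98 − $2,157.12 → -$1,499.98
  Nov: +$1,499.98 → $0.00
Lowest trial balance = -$3,970.48 (Apr)
Initial deposit = cushion − low point = $1,499.98 − (-$3,970.48) = $5,470.46

$5,470.46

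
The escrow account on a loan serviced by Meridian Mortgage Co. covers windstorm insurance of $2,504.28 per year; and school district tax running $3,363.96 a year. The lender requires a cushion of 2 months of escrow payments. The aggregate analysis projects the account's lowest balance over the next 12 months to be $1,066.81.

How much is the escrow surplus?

$88.77

Windstorm insurance: $2,504.28/yr
School district tax: $3,363.96/yr
Yearly total = $2,504.28 + $3,363.96 = $5,868.24
Per month = $5,868.24 ÷ 12 = $489.02
Required reserve = 2 × $489.02 = $978.04
Excess over cushion: $1,066.81 − $978.04 = $88.77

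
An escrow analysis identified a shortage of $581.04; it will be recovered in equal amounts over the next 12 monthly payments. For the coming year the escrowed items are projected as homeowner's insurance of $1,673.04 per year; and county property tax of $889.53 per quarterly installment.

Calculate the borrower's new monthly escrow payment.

$484.35

Homeowner's insurance = $1,673.04/yr
County property tax = $889.53 × 4 = $3,558.12/yr
Combined annual = $5,231.16
Base monthly escrow = $5,231.16 / 12 = $435.93
Shortage spread = $581.04 ÷ 12 = $48.42/mo
New monthly escrow = $435.93 + $48.42 = $484.35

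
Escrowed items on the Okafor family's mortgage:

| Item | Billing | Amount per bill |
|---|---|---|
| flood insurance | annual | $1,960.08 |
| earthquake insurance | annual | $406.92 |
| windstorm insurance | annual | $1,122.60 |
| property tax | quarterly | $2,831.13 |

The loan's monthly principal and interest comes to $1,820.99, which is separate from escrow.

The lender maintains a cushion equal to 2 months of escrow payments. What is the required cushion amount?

$2,469.02

Flood insurance — $1,960.08 annually
Earthquake insurance — $406.92 annually
Windstorm insurance — $1,122.60 annually
Property tax — $2,831.13 × 4 = $11,324.52 annually
Combined annual = $1,960.08 + $406.92 + $1,122.60 + $11,324.52 = $14,814.12
Monthly escrow = $14,814.12 / 12 = $1,234.51
Cushion = 2 × $1,234.51 = $2,469.02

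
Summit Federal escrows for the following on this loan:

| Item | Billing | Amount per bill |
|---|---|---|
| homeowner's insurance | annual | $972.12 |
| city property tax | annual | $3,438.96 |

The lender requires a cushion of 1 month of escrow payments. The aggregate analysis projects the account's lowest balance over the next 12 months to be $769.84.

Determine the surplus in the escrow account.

Homeowner's insurance — $972.12/yr
City property tax — $3,438.96/yr
Total annual escrow = $972.12 + $3,438.96 = $4,411.08
Per month = $4,411.08 ÷ 12 = $367.59
Cushion = 1 × $367.59 = $367.59
Excess over cushion: $769.84 − $367.59 = $402.25

$402.25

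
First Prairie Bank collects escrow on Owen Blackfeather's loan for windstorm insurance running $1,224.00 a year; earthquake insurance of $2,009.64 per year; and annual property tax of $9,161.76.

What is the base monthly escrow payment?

$1,032.95

Windstorm insurance = $1,224.00
Earthquake insurance = $2,009.64
Property tax = $9,161.76
Total per year = $12,395.40
Monthly escrow = $12,395.40 ÷ 12 = $1,032.95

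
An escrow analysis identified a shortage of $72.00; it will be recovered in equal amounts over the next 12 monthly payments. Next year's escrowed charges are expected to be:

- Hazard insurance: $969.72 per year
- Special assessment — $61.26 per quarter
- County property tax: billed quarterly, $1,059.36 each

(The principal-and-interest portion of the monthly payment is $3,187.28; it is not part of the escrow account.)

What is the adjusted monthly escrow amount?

Hazard insurance = $969.72/yr
Special assessment = $61.26 × 4 = $245.04/yr
County property tax = $1,059.36 × 4 = $4,237.44/yr
Annual escrow total = $5,452.20
Per month = $5,452.20 / 12 = $454.35
Shortage per month = $72.00 / 12 = $6.00
Adjusted monthly = $454.35 + $6.00 = $460.35

$460.35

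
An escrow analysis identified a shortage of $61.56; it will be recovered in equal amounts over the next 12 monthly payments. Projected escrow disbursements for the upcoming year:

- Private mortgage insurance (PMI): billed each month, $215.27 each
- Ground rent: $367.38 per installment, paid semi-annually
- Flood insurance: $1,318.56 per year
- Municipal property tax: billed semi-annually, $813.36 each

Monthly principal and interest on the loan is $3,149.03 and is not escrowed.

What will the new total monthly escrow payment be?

$527.07

Private mortgage insurance (PMI) = $215.27 × 12 = $2,583.24 annually
Ground rent = $367.38 × 2 = $734.76 annually
Flood insurance = $1,318.56 annually
Municipal property tax = $813.36 × 2 = $1,626.72 annually
Yearly total = $6,263.28
Base monthly escrow = $6,263.28 / 12 = $521.94
Shortage spread = $61.56 ÷ 12 = $5.13/mo
New monthly escrow = $521.94 + $5.13 = $527.07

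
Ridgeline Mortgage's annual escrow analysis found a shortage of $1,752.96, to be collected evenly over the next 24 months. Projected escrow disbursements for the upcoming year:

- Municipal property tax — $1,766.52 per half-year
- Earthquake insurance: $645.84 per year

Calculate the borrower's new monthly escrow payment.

$421.28

Municipal property tax — $1,766.52 × 2 = $3,533.04/yr
Earthquake insurance — $645.84/yr
Yearly total = $4,178.88
Base monthly escrow = $4,178.88 / 12 = $348.24
Monthly shortage recovery: $1,752.96 ÷ 24 = $73.04
Adjusted monthly = $348.24 + $73.04 = $421.28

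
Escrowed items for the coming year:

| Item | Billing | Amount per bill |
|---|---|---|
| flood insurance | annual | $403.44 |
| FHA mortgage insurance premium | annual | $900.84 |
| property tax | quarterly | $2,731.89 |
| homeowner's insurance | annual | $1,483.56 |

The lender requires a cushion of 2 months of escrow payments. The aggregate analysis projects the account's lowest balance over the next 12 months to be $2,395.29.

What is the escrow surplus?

$109.39

Flood insurance: $403.44 annually
FHA mortgage insurance premium: $900.84 annually
Property tax: $2,731.89 × 4 = $10,927.56 annually
Homeowner's insurance: $1,483.56 annually
Combined annual = $13,715.40
Monthly escrow = $13,715.40 / 12 = $1,142.95
Required cushion = 2 × $1,142.95 = $2,285.90
Surplus = $2,395.29 − $2,285.90 = $109.39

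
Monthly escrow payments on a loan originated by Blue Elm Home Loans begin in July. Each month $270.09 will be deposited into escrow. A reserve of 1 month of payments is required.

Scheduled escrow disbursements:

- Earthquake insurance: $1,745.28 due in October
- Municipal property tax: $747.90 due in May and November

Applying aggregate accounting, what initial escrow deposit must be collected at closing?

Cushion = 1 × $270.09 = $270.09
Trial balance (start $0, +$270.09 each month, − disbursements):
  Jul: +$270.09 → $270.09
  Aug: +$270.09 → $540.18
  Sep: +$270.09 → $810.27
  Oct: +$270.09 − $1,745.28 → -$664.92
  Nov: +$270.09 − $747.90 → -$1,142.73
  Dec: +$270.09 → -$872.64
  Jan: +$270.09 → -$602.55
  Feb: +$270.09 → -$332.46
  Mar: +$270.09 → -$62.37
  Apr: +$270.09 → $207.72
  May: +$270.09 − $747.90 → -$270.09
  Jun: +$270.09 → $0.00
Lowest trial balance = -$1,142.73 (Nov)
Initial deposit = cushion − low point = $270.09 − (-$1,142.73) = $1,412.82

$1,412.82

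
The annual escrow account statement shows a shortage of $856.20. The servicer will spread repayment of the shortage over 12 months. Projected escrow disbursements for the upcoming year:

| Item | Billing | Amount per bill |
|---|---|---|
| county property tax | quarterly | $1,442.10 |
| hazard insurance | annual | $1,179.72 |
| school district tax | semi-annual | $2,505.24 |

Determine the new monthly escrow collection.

$1,067.90

County property tax — $1,442.10 × 4 = $5,768.40
Hazard insurance — $1,179.72
School district tax — $2,505.24 × 2 = $5,010.48
Total per year = $5,768.40 + $1,179.72 + $5,010.48 = $11,958.60
Base monthly escrow = $11,958.60 / 12 = $996.55
Monthly shortage recovery: $856.20 ÷ 12 = $71.35
Adjusted monthly = $996.55 + $71.35 = $1,067.90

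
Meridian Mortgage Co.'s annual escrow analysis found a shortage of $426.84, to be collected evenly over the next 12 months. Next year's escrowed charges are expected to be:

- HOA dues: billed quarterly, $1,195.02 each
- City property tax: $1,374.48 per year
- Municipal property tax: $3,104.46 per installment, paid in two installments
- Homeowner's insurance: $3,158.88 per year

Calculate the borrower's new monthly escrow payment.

$1,329.10

HOA dues: $1,195.02 × 4 = $4,780.08 annually
City property tax: $1,374.48 annually
Municipal property tax: $3,104.46 × 2 = $6,208.92 annually
Homeowner's insurance: $3,158.88 annually
Annual escrow total = $15,522.36
Per month = $15,522.36 / 12 = $1,293.53
Shortage per month = $426.84 ÷ 12 = $35.57
New monthly escrow = $1,293.53 + $35.57 = $1,329.10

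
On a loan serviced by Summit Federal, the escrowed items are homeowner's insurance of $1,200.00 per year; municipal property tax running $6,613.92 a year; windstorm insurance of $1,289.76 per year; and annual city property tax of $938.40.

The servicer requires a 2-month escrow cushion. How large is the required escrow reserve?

Homeowner's insurance: $1,200.00/yr
Municipal property tax: $6,613.92/yr
Windstorm insurance: $1,289.76/yr
City property tax: $938.40/yr
Combined annual = $1,200.00 + $6,613.92 + $1,289.76 + $938.40 = $10,042.08
Monthly = $10,042.08 / 12 = $836.84
Required cushion = 2 × $836.84 = $1,673.68

$1,673.68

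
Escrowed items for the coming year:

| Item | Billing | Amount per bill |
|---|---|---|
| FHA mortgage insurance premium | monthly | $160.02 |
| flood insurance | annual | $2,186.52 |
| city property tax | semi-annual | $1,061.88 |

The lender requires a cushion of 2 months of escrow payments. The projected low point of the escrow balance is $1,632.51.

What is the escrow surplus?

FHA mortgage insurance premium — $160.02 × 12 = $1,920.24 per year
Flood insurance — $2,186.52 per year
City property tax — $1,061.88 × 2 = $2,123.76 per year
Total annual escrow = $6,230.52
Monthly = $6,230.52 / 12 = $519.21
Required cushion = 2 × $519.21 = $1,038.42
Excess over cushion: $1,632.51 − $1,038.42 = $594.09

$594.09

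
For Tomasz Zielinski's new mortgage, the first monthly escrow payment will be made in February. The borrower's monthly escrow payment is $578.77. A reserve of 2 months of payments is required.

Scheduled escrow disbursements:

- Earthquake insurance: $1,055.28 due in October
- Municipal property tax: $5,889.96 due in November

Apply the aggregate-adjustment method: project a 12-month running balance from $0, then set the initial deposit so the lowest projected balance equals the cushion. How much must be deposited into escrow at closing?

Cushion = 2 × $578.77 = $1,157.54
Trial balance (start $0, +$578.77 each month, − disbursements):
  Feb: +$578.77 → $578.77
  Mar: +$578.77 → $1,157.54
  Apr: +$578.77 → $1,736.31
  May: +$578.77 → $2,315.08
  Jun: +$578.77 → $2,893.85
  Jul: +$578.77 → $3,472.62
  Aug: +$578.77 → $4,051.39
  Sep: +$578.77 → $4,630.16
  Oct: +$578.77 − $1,055.28 → $4,153.65
  Nov: +$578.77 − $5,889.96 → -$1,157.54
  Dec: +$578.77 → -$578.77
  Jan: +$578.77 → $0.00
Lowest trial balance = -$1,157.54 (Nov)
Initial deposit = cushion − low point = $1,157.54 − (-$1,157.54) = $2,315.08

$2,315.08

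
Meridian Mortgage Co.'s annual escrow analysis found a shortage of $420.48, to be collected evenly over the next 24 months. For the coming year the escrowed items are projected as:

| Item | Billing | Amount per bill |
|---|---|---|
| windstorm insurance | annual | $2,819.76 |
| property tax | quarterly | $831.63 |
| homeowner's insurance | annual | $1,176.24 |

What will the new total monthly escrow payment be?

$627.73

Windstorm insurance: $2,819.76/yr
Property tax: $831.63 × 4 = $3,326.52/yr
Homeowner's insurance: $1,176.24/yr
Annual escrow total = $2,819.76 + $3,326.52 + $1,176.24 = $7,322.52
Monthly = $7,322.52 ÷ 12 = $610.21
Shortage spread = $420.48 / 24 = $17.52/mo
New monthly escrow = $610.21 + $17.52 = $627.73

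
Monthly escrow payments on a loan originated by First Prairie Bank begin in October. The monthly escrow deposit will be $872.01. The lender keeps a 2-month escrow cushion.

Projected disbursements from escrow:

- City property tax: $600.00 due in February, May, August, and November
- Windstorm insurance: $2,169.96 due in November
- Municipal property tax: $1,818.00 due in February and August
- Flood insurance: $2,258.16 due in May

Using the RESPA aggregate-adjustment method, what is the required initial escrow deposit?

$2,814.06

Cushion = 2 × $872.01 = $1,744.02
Trial balance (start $0, +$872.01 each month, − disbursements):
  Oct: +$872.01 → $872.01
  Nov: +$872.01 − $2,769.96 → -$1,025.94
  Dec: +$872.01 → -$153.93
  Jan: +$872.01 → $718.08
  Feb: +$872.01 − $2,418.00 → -$827.91
  Mar: +$872.01 → $44.10
  Apr: +$872.01 → $916.11
  May: +$872.01 − $2,858.16 → -$1,070.04
  Jun: +$872.01 → -$198.03
  Jul: +$872.01 → $673.98
  Aug: +$872.01 − $2,418.00 → -$872.01
  Sep: +$872.01 → $0.00
Lowest trial balance = -$1,070.04 (May)
Initial deposit = cushion − low point = $1,744.02 − (-$1,070.04) = $2,814.06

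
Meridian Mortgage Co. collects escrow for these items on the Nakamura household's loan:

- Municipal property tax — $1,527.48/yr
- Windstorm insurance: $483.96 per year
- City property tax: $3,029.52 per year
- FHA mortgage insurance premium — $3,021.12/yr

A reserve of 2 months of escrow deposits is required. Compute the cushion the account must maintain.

$1,343.68

Municipal property tax — $1,527.48/yr
Windstorm insurance — $483.96/yr
City property tax — $3,029.52/yr
FHA mortgage insurance premium — $3,021.12/yr
Total per year = $1,527.48 + $483.96 + $3,029.52 + $3,021.12 = $8,062.08
Monthly escrow = $8,062.08 ÷ 12 = $671.84
Reserve = 2 × $671.84 = $1,343.68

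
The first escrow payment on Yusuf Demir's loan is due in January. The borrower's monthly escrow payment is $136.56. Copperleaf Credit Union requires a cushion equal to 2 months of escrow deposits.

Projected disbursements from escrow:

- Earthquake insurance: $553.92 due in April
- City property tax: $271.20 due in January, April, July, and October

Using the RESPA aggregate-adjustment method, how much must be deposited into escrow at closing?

$823.20

Cushion = 2 × $136.56 = $273.12
Trial balance (start $0, +$136.56 each month, − disbursements):
  Jan: +$136.56 − $271.20 → -$134.64
  Feb: +$136.56 → $1.92
  Mar: +$136.56 → $138.48
  Apr: +$136.56 − $825.12 → -$550.08
  May: +$136.56 → -$413.52
  Jun: +$136.56 → -$276.96
  Jul: +$136.56 − $271.20 → -$411.60
  Aug: +$136.56 → -$275.04
  Sep: +$136.56 → -$138.48
  Oct: +$136.56 − $271.20 → -$273.12
  Nov: +$136.56 → -$136.56
  Dec: +$136.56 → $0.00
Lowest trial balance = -$550.08 (Apr)
Initial deposit = cushion − low point = $273.12 − (-$550.08) = $823.20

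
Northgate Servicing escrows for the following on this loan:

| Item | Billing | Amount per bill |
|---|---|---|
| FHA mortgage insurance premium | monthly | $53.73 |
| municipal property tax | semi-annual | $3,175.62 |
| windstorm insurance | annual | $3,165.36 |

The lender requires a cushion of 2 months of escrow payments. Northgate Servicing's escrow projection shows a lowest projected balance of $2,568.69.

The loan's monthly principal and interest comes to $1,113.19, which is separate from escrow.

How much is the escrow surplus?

FHA mortgage insurance premium = $53.73 × 12 = $644.76/yr
Municipal property tax = $3,175.62 × 2 = $6,351.24/yr
Windstorm insurance = $3,165.36/yr
Combined annual = $644.76 + $6,351.24 + $3,165.36 = $10,161.36
Monthly escrow = $10,161.36 / 12 = $846.78
Cushion = 2 × $846.78 = $1,693.56
Surplus = $2,568.69 − $1,693.56 = $875.13

$875.13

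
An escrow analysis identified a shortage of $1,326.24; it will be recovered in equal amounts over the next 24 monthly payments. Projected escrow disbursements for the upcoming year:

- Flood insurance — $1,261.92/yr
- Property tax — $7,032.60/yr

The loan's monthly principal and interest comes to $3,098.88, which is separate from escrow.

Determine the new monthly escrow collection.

$746.47

Flood insurance — $1,261.92
Property tax — $7,032.60
Total per year = $1,261.92 + $7,032.60 = $8,294.52
Base monthly escrow = $8,294.52 ÷ 12 = $691.21
Shortage per month = $1,326.24 / 24 = $55.26
New monthly escrow = $691.21 + $55.26 = $746.47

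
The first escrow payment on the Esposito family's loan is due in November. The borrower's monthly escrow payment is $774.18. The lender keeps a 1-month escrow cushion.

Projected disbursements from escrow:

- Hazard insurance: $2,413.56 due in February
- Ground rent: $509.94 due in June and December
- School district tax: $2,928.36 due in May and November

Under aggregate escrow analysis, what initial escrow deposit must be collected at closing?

Cushion = 1 × $774.18 = $774.18
Trial balance (start $0, +$774.18 each month, − disbursements):
  Nov: +$774.18 − $2,928.36 → -$2,154.18
  Dec: +$774.18 − $509.94 → -$1,889.94
  Jan: +$774.18 → -$1,115.76
  Feb: +$774.18 − $2,413.56 → -$2,755.14
  Mar: +$774.18 → -$1,980.96
  Apr: +$774.18 → -$1,206.78
  May: +$774.18 − $2,928.36 → -$3,360.96
  Jun: +$774.18 − $509.94 → -$3,096.72
  Jul: +$774.18 → -$2,322.54
  Aug: +$774.18 → -$1,548.36
  Sep: +$774.18 → -$774.18
  Oct: +$774.18 → $0.00
Lowest trial balance = -$3,360.96 (May)
Initial deposit = cushion − low point = $774.18 − (-$3,360.96) = $4,135.14

$4,135.14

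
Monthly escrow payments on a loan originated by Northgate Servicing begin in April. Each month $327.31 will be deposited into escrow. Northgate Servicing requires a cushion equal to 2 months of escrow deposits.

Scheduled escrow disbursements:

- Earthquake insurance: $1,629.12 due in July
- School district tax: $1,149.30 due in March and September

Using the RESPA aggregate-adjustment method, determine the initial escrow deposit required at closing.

$1,469.18

Cushion = 2 × $327.31 = $654.62
Trial balance (start $0, +$327.31 each month, − disbursements):
  Apr: +$327.31 → $327.31
  May: +$327.31 → $654.62
  Jun: +$327.31 → $981.93
  Jul: +$327.31 − $1,629.12 → -$319.88
  Aug: +$327.31 → $7.43
  Sep: +$327.31 − $1,149.30 → -$814.56
  Oct: +$327.31 → -$487.25
  Nov: +$327.31 → -$159.94
  Dec: +$327.31 → $167.37
  Jan: +$327.31 → $494.68
  Feb: +$327.31 → $821.99
  Mar: +$327.31 − $1,149.30 → $0.00
Lowest trial balance = -$814.56 (Sep)
Initial deposit = cushion − low point = $654.62 − (-$814.56) = $1,469.18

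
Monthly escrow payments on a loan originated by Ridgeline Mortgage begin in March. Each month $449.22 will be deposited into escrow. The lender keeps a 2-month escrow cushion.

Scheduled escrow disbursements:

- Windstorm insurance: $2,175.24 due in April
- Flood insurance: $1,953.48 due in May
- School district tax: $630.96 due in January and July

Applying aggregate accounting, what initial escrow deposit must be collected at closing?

Cushion = 2 × $449.22 = $898.44
Trial balance (start $0, +$449.22 each month, − disbursements):
  Mar: +$449.22 → $449.22
  Apr: +$449.22 − $2,175.24 → -$1,276.80
  May: +$449.22 − $1,953.48 → -$2,781.06
  Jun: +$449.22 → -$2,331.84
  Jul: +$449.22 − $630.96 → -$2,513.58
  Aug: +$449.22 → -$2,064.36
  Sep: +$449.22 → -$1,615.14
  Oct: +$449.22 → -$1,165.92
  Nov: +$449.22 → -$716.70
  Dec: +$449.22 → -$267.48
  Jan: +$449.22 − $630.96 → -$449.22
  Feb: +$449.22 → $0.00
Lowest trial balance = -$2,781.06 (May)
Initial deposit = cushion − low point = $898.44 − (-$2,781.06) = $3,679.50

$3,679.50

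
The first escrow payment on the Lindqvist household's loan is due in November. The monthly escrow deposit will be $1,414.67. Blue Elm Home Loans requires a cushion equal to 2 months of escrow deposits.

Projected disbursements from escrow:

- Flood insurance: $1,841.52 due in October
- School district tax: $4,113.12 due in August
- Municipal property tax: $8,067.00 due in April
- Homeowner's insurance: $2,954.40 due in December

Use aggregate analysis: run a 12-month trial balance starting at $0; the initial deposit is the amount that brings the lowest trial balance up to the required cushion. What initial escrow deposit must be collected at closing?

$5,362.72

Cushion = 2 × $1,414.67 = $2,829.34
Trial balance (start $0, +$1,414.67 each month, − disbursements):
  Nov: +$1,414.67 → $1,414.67
  Dec: +$1,414.67 − $2,954.40 → -$125.06
  Jan: +$1,414.67 → $1,289.61
  Feb: +$1,414.67 → $2,704.28
  Mar: +$1,414.67 → $4,118.95
  Apr: +$1,414.67 − $8,067.00 → -$2,533.38
  May: +$1,414.67 → -$1,118.71
  Jun: +$1,414.67 → $295.96
  Jul: +$1,414.67 → $1,710.63
  Aug: +$1,414.67 − $4,113.12 → -$987.82
  Sep: +$1,414.67 → $426.85
  Oct: +$1,414.67 − $1,841.52 → $0.00
Lowest trial balance = -$2,533.38 (Apr)
Initial deposit = cushion − low point = $2,829.34 − (-$2,533.38) = $5,362.72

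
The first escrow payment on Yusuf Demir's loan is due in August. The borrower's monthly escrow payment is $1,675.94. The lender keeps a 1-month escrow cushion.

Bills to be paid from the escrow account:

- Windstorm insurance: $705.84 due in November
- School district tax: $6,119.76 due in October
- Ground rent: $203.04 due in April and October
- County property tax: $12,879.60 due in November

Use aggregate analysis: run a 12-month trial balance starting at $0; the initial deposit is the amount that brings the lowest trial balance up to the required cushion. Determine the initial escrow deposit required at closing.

$14,880.42

Cushion = 1 × $1,675.94 = $1,675.94
Trial balance (start $0, +$1,675.94 each month, − disbursements):
  Aug: +$1,675.94 → $1,675.94
  Sep: +$1,675.94 → $3,351.88
  Oct: +$1,675.94 − $6,322.80 → -$1,294.98
  Nov: +$1,675.94 − $13,585.44 → -$13,204.48
  Dec: +$1,675.94 → -$11,528.54
  Jan: +$1,675.94 → -$9,852.60
  Feb: +$1,675.94 → -$8,176.66
  Mar: +$1,675.94 → -$6,500.72
  Apr: +$1,675.94 − $203.04 → -$5,027.82
  May: +$1,675.94 → -$3,351.88
  Jun: +$1,675.94 → -$1,675.94
  Jul: +$1,675.94 → $0.00
Lowest trial balance = -$13,204.48 (Nov)
Initial deposit = cushion − low point = $1,675.94 − (-$13,204.48) = $14,880.42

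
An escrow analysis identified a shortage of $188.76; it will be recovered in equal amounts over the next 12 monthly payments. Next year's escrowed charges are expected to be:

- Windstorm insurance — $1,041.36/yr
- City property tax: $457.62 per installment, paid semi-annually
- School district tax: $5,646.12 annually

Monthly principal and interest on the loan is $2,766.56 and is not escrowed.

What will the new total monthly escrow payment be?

$649.29

Windstorm insurance = $1,041.36 annually
City property tax = $457.62 × 2 = $915.24 annually
School district tax = $5,646.12 annually
Combined annual = $1,041.36 + $915.24 + $5,646.12 = $7,602.72
Per month = $7,602.72 / 12 = $633.56
Monthly shortage recovery: $188.76 / 12 = $15.73
New monthly escrow = $633.56 + $15.73 = $649.29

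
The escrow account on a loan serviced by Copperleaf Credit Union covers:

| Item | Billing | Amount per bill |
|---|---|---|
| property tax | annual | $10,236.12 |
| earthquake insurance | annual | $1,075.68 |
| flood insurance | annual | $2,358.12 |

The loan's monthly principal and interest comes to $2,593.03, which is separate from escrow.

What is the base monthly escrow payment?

$1,139.16

Property tax — $10,236.12 annually
Earthquake insurance — $1,075.68 annually
Flood insurance — $2,358.12 annually
Annual escrow total = $10,236.12 + $1,075.68 + $2,358.12 = $13,669.92
Per month = $13,669.92 / 12 = $1,139.16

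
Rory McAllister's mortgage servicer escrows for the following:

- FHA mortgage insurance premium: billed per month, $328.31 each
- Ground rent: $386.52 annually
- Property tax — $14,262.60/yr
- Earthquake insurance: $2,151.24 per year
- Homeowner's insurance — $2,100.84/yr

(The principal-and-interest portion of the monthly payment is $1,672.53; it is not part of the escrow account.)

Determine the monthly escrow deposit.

$1,903.41

FHA mortgage insurance premium: $328.31 × 12 = $3,939.72 per year
Ground rent: $386.52 per year
Property tax: $14,262.60 per year
Earthquake insurance: $2,151.24 per year
Homeowner's insurance: $2,100.84 per year
Yearly total = $22,840.92
Per month = $22,840.92 ÷ 12 = $1,903.41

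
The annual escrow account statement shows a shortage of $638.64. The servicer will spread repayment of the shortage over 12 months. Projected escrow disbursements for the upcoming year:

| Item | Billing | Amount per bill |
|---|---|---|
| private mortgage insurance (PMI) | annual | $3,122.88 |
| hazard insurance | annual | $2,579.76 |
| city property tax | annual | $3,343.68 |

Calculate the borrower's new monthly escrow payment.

$807.08

Private mortgage insurance (PMI) — $3,122.88 per year
Hazard insurance — $2,579.76 per year
City property tax — $3,343.68 per year
Total per year = $9,046.32
Base monthly escrow = $9,046.32 ÷ 12 = $753.86
Shortage per month = $638.64 / 12 = $53.22
Adjusted monthly = $753.86 + $53.22 = $807.08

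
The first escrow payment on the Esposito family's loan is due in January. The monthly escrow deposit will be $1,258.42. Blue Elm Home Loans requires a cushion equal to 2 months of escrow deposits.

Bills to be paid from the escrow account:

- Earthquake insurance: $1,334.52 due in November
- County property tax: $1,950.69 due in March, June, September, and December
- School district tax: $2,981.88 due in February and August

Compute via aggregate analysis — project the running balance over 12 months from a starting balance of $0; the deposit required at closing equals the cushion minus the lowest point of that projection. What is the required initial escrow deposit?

$3,674.15

Cushion = 2 × $1,258.42 = $2,516.84
Trial balance (start $0, +$1,258.42 each month, − disbursements):
  Jan: +$1,258.42 → $1,258.42
  Feb: +$1,258.42 − $2,981.88 → -$465.04
  Mar: +$1,258.42 − $1,950.69 → -$1,157.31
  Apr: +$1,258.42 → $101.11
  May: +$1,258.42 → $1,359.53
  Jun: +$1,258.42 − $1,950.69 → $667.26
  Jul: +$1,258.42 → $1,925.68
  Aug: +$1,258.42 − $2,981.88 → $202.22
  Sep: +$1,258.42 − $1,950.69 → -$490.05
  Oct: +$1,258.42 → $768.37
  Nov: +$1,258.42 − $1,334.52 → $692.27
  Dec: +$1,258.42 − $1,950.69 → $0.00
Lowest trial balance = -$1,157.31 (Mar)
Initial deposit = cushion − low point = $2,516.84 − (-$1,157.31) = $3,674.15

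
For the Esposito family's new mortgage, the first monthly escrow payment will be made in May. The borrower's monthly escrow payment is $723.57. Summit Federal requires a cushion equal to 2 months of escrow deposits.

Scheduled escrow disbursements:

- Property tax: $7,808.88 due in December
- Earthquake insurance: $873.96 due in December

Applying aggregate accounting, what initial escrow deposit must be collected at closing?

$4,341.42

Cushion = 2 × $723.57 = $1,447.14
Trial balance (start $0, +$723.57 each month, − disbursements):
  May: +$723.57 → $723.57
  Jun: +$723.57 → $1,447.14
  Jul: +$723.57 → $2,170.71
  Aug: +$723.57 → $2,894.28
  Sep: +$723.57 → $3,617.85
  Oct: +$723.57 → $4,341.42
  Nov: +$723.57 → $5,064.99
  Dec: +$723.57 − $8,682.84 → -$2,894.28
  Jan: +$723.57 → -$2,170.71
  Feb: +$723.57 → -$1,447.14
  Mar: +$723.57 → -$723.57
  Apr: +$723.57 → $0.00
Lowest trial balance = -$2,894.28 (Dec)
Initial deposit = cushion − low point = $1,447.14 − (-$2,894.28) = $4,341.42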